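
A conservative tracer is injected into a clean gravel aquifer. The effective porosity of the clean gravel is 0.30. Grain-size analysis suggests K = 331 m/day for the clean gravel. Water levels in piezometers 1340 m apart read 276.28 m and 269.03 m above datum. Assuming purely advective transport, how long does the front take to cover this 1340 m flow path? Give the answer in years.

Hydraulic gradient i = (276.28 − 269.03) / 1340 = 7.25 / 1340 = 0.005410.
Darcy flux q = K · i = 331.0 × 0.005410 = 1.791 m/day.
Seepage velocity v = q / n_e = 1.791 / 0.30 = 5.970 m/day.
Travel time t = L / v = 1340 / 5.970 = 224.5 days = 0.6146 years.

0.615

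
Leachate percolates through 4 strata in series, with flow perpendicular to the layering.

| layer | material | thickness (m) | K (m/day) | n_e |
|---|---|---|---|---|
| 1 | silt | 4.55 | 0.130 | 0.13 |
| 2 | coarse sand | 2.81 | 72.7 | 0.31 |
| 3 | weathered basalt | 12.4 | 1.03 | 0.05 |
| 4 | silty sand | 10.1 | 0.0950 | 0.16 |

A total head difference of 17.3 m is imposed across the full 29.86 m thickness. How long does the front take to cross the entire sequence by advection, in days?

32.8

With flow normal to the layers, continuity requires the same specific discharge q through every layer.
Σ(b_i/K_i) = 4.55/0.130 + 2.81/72.7 + 12.4/1.03 + 10.1/0.0950 = 153.4 d.
q = Δh / Σ(b_i/K_i) = 17.3 / 153.4 = 0.1128 m/day.
In each layer the seepage velocity is v_i = q/n_i, so the layer transit time is t_i = b_i·n_i / q:
  layer 1 (silt): t_1 = 4.55 × 0.13 / 0.1128 = 5.245 d
  layer 2 (coarse sand): t_2 = 2.81 × 0.31 / 0.1128 = 7.724 d
  layer 3 (weathered basalt): t_3 = 12.4 × 0.05 / 0.1128 = 5.497 d
  layer 4 (silty sand): t_4 = 10.1 × 0.16 / 0.1128 = 14.33 d
Total t = Σ t_i = 32.79 days.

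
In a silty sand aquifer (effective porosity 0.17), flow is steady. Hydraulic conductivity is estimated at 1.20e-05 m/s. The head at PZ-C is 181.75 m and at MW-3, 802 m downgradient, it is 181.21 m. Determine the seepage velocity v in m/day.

0.00411

Convert K: 1.20e-05 m/s × 86400 = 1.037 m/day.
Hydraulic gradient i = (181.75 − 181.21) / 802 = 0.54 / 802 = 0.0006733.
Darcy flux q = K · i = 1.037 × 0.0006733 = 0.0006981 m/day.
Seepage velocity v = q / n_e = 0.0006981 / 0.17 = 0.004106 m/day.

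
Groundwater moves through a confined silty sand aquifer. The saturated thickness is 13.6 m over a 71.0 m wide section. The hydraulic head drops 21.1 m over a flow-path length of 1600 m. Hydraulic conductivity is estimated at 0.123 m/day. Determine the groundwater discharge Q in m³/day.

1.57

Cross-sectional area A = 71.0 × 13.6 = 965.6 m².
Hydraulic gradient i = Δh / L = 21.1 / 1600 = 0.01319.
Darcy's law: Q = K · A · i = 0.1230 × 965.6 × 0.01319 = 1.566 m³/day.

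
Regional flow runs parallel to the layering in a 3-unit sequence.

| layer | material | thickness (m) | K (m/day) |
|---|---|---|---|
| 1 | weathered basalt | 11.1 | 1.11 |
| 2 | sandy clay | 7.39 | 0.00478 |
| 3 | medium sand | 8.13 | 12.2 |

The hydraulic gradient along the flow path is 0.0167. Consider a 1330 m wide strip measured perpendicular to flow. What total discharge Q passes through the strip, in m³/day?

Flow is parallel to layering, so each bed carries its own Darcy discharge and the transmissivities add.
Σ(K_i·b_i) = 1.11×11.1 + 0.00478×7.39 + 12.2×8.13 = 111.5 m²/day.
Hydraulic gradient i = 0.0167.
Q = Σ(K_i·b_i) · W · i = 111.5 × 1330 × 0.01670 = 2477 m³/day.

2480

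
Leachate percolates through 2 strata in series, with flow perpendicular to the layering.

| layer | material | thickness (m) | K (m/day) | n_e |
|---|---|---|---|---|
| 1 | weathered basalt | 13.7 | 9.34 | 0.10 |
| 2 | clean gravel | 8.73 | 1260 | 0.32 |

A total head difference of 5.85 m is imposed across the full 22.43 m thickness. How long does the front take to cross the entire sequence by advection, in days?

With flow normal to the layers, continuity requires the same specific discharge q through every layer.
Σ(b_i/K_i) = 13.7/9.34 + 8.73/1260 = 1.474 d.
q = Δh / Σ(b_i/K_i) = 5.85 / 1.474 = 3.969 m/day.
In each layer the seepage velocity is v_i = q/n_i, so the layer transit time is t_i = b_i·n_i / q:
  layer 1 (weathered basalt): t_1 = 13.7 × 0.10 / 3.969 = 0.3451 d
  layer 2 (clean gravel): t_2 = 8.73 × 0.32 / 3.969 = 0.7038 d
Total t = Σ t_i = 1.049 days.

1.05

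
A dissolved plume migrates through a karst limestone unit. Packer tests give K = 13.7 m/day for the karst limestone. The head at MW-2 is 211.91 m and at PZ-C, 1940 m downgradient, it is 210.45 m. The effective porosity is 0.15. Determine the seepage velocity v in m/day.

Hydraulic gradient i = (211.91 − 210.45) / 1940 = 1.46 / 1940 = 0.0007526.
Darcy flux q = K · i = 13.70 × 0.0007526 = 0.01031 m/day.
Seepage velocity v = q / n_e = 0.01031 / 0.15 = 0.06874 m/day.

0.0687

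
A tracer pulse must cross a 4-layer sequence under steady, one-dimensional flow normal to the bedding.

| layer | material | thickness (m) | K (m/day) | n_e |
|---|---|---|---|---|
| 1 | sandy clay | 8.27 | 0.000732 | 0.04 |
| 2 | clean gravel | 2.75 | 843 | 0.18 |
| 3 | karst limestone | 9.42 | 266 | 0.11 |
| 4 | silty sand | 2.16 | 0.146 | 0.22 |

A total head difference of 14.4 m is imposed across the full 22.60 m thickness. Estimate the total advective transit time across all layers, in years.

With flow normal to the layers, continuity requires the same specific discharge q through every layer.
Σ(b_i/K_i) = 8.27/0.000732 + 2.75/843 + 9.42/266 + 2.16/0.146 = 11313 d.
q = Δh / Σ(b_i/K_i) = 14.4 / 11313 = 0.001273 m/day.
In each layer the seepage velocity is v_i = q/n_i, so the layer transit time is t_i = b_i·n_i / q:
  layer 1 (sandy clay): t_1 = 8.27 × 0.04 / 0.001273 = 259.9 d
  layer 2 (clean gravel): t_2 = 2.75 × 0.18 / 0.001273 = 388.9 d
  layer 3 (karst limestone): t_3 = 9.42 × 0.11 / 0.001273 = 814.0 d
  layer 4 (silty sand): t_4 = 2.16 × 0.22 / 0.001273 = 373.3 d
Total t = Σ t_i = 1836 days = 5.027 years.

5.03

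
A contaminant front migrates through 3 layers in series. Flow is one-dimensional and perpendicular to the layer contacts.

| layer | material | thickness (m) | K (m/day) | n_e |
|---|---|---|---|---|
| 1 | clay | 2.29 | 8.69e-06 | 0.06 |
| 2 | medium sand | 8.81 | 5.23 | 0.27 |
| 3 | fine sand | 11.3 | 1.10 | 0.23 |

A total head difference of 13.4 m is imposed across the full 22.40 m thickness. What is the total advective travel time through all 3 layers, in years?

With flow normal to the layers, continuity requires the same specific discharge q through every layer.
Σ(b_i/K_i) = 2.29/8.69e-06 + 8.81/5.23 + 11.3/1.10 = 2.635e+05 d.
q = Δh / Σ(b_i/K_i) = 13.4 / 2.635e+05 = 5.085e-05 m/day.
In each layer the seepage velocity is v_i = q/n_i, so the layer transit time is t_i = b_i·n_i / q:
  layer 1 (clay): t_1 = 2.29 × 0.06 / 5.085e-05 = 2702 d
  layer 2 (medium sand): t_2 = 8.81 × 0.27 / 5.085e-05 = 46781 d
  layer 3 (fine sand): t_3 = 11.3 × 0.23 / 5.085e-05 = 51114 d
Total t = Σ t_i = 1.006e+05 days = 275.4 years.

275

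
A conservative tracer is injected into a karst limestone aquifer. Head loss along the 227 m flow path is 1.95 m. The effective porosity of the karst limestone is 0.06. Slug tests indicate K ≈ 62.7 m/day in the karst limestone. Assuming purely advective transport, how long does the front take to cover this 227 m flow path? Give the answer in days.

Hydraulic gradient i = Δh / L = 1.95 / 227 = 0.008590.
Darcy flux q = K · i = 62.70 × 0.008590 = 0.5386 m/day.
Seepage velocity v = q / n_e = 0.5386 / 0.06 = 8.977 m/day.
Travel time t = L / v = 227 / 8.977 = 25.29 days.

25.3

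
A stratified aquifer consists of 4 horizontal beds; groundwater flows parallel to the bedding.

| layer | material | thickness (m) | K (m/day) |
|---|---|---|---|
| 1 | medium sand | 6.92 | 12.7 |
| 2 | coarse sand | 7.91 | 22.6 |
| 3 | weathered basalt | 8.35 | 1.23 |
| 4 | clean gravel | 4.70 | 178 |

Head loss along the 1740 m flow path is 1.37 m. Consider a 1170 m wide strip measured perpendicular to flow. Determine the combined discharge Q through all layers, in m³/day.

1030

Flow is parallel to layering, so each bed carries its own Darcy discharge and the transmissivities add.
Σ(K_i·b_i) = 12.7×6.92 + 22.6×7.91 + 1.23×8.35 + 178×4.70 = 1114 m²/day.
Hydraulic gradient i = Δh / L = 1.37 / 1740 = 0.0007874.
Q = Σ(K_i·b_i) · W · i = 1114 × 1170 × 0.0007874 = 1026 m³/day.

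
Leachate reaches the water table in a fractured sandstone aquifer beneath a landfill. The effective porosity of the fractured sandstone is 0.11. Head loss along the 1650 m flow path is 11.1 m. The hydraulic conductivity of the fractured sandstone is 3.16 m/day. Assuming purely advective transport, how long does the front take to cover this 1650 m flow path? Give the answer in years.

Hydraulic gradient i = Δh / L = 11.1 / 1650 = 0.006727.
Darcy flux q = K · i = 3.160 × 0.006727 = 0.02126 m/day.
Seepage velocity v = q / n_e = 0.02126 / 0.11 = 0.1933 m/day.
Travel time t = L / v = 1650 / 0.1933 = 8538 days = 23.38 years.

23.4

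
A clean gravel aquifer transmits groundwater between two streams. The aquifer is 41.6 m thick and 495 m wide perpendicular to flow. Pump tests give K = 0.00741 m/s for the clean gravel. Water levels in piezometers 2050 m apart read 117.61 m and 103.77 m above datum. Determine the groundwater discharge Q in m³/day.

89000

Convert K: 0.00741 m/s × 86400 = 640.2 m/day.
Cross-sectional area A = 495 × 41.6 = 20592 m².
Hydraulic gradient i = (117.61 − 103.77) / 2050 = 13.84 / 2050 = 0.006751.
Darcy's law: Q = K · A · i = 640.2 × 20592 × 0.006751 = 89005 m³/day.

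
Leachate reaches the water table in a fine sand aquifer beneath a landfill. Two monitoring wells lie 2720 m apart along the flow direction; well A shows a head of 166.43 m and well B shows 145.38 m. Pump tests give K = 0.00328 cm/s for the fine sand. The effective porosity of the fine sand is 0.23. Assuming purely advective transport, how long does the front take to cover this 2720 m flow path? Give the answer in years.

78.1

Convert K: 0.00328 cm/s × 864 = 2.834 m/day.
Hydraulic gradient i = (166.43 − 145.38) / 2720 = 21.05 / 2720 = 0.007739.
Darcy flux q = K · i = 2.834 × 0.007739 = 0.02193 m/day.
Seepage velocity v = q / n_e = 0.02193 / 0.23 = 0.09535 m/day.
Travel time t = L / v = 2720 / 0.09535 = 28525 days = 78.10 years.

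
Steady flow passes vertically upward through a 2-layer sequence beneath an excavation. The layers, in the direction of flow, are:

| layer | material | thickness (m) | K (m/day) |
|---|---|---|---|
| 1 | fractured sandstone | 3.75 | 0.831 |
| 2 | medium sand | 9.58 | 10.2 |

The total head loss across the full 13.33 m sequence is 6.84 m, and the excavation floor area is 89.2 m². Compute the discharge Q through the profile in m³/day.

Flow is perpendicular to layering, so the layers act in series and the equivalent K is the thickness-weighted harmonic mean.
Total thickness L = 3.75 + 9.58 = 13.33 m.
Σ(b_i/K_i) = 3.75/0.831 + 9.58/10.2 = 5.452 d.
K_eq = L / Σ(b_i/K_i) = 13.33 / 5.452 = 2.445 m/day.
Q = K_eq · A · (Δh/L) = 2.445 × 89.2 × (6.84/13.33) = 111.9 m³/day.

112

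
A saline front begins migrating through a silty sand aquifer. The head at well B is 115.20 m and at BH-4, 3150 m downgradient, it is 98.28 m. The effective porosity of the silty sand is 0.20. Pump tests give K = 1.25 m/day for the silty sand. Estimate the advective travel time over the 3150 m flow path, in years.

257

Hydraulic gradient i = (115.20 − 98.28) / 3150 = 16.92 / 3150 = 0.005371.
Darcy flux q = K · i = 1.250 × 0.005371 = 0.006714 m/day.
Seepage velocity v = q / n_e = 0.006714 / 0.20 = 0.03357 m/day.
Travel time t = L / v = 3150 / 0.03357 = 93830 days = 256.9 years.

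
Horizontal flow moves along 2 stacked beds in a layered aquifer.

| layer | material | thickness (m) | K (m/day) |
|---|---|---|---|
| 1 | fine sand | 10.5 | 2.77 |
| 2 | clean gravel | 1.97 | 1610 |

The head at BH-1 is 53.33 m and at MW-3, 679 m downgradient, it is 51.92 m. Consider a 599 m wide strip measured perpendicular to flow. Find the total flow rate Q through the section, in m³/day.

3980

Flow is parallel to layering, so each bed carries its own Darcy discharge and the transmissivities add.
Σ(K_i·b_i) = 2.77×10.5 + 1610×1.97 = 3201 m²/day.
Hydraulic gradient i = (53.33 − 51.92) / 679 = 1.41 / 679 = 0.002077.
Q = Σ(K_i·b_i) · W · i = 3201 × 599 × 0.002077 = 3981 m³/day.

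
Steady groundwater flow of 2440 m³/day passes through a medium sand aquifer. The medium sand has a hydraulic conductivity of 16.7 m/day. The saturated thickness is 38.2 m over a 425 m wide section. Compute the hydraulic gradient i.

Cross-sectional area A = 425 × 38.2 = 16235 m².
From Q = K·A·i, i = Q / (K·A) = 2440 / (16.70 × 16235) = 0.009000.

0.00900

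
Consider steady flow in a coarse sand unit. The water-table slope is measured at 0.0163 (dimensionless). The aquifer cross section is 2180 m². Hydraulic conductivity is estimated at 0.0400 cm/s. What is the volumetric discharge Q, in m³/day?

Convert K: 0.0400 cm/s × 864 = 34.56 m/day.
Hydraulic gradient i = 0.0163.
Darcy's law: Q = K · A · i = 34.56 × 2180 × 0.01630 = 1228 m³/day.

1230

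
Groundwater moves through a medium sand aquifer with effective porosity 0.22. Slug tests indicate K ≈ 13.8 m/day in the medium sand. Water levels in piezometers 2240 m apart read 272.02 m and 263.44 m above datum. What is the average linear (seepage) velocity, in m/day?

Hydraulic gradient i = (272.02 − 263.44) / 2240 = 8.58 / 2240 = 0.003830.
Darcy flux q = K · i = 13.80 × 0.003830 = 0.05286 m/day.
Seepage velocity v = q / n_e = 0.05286 / 0.22 = 0.2403 m/day.

0.240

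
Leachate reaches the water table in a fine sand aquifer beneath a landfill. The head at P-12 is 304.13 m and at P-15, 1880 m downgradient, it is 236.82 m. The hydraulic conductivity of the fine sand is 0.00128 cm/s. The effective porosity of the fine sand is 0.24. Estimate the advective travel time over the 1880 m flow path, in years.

Convert K: 0.00128 cm/s × 864 = 1.106 m/day.
Hydraulic gradient i = (304.13 − 236.82) / 1880 = 67.31 / 1880 = 0.03580.
Darcy flux q = K · i = 1.106 × 0.03580 = 0.03960 m/day.
Seepage velocity v = q / n_e = 0.03960 / 0.24 = 0.1650 m/day.
Travel time t = L / v = 1880 / 0.1650 = 11395 days = 31.20 years.

31.2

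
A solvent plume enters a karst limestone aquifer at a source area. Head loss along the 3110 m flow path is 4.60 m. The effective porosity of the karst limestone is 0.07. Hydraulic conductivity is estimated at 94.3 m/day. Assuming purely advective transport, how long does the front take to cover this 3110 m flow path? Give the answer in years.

Hydraulic gradient i = Δh / L = 4.60 / 3110 = 0.001479.
Darcy flux q = K · i = 94.30 × 0.001479 = 0.1395 m/day.
Seepage velocity v = q / n_e = 0.1395 / 0.07 = 1.993 m/day.
Travel time t = L / v = 3110 / 1.993 = 1561 days = 4.273 years.

4.27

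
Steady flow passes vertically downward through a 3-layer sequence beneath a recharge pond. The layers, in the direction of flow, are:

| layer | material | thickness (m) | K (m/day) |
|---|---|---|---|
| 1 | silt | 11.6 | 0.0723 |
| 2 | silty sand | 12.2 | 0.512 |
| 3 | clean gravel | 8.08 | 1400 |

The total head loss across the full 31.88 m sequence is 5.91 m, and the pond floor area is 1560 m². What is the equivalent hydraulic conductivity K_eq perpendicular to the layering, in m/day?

Flow is perpendicular to layering, so the layers act in series and the equivalent K is the thickness-weighted harmonic mean.
Total thickness L = 11.6 + 12.2 + 8.08 = 31.88 m.
Σ(b_i/K_i) = 11.6/0.0723 + 12.2/0.512 + 8.08/1400 = 184.3 d.
K_eq = L / Σ(b_i/K_i) = 31.88 / 184.3 = 0.1730 m/day.

0.173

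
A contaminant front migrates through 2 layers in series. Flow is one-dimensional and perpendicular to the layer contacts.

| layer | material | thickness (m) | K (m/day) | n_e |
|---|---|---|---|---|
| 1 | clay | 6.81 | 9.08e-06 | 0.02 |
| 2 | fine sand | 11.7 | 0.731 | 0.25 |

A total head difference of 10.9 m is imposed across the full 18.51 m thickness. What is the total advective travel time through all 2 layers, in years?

577

With flow normal to the layers, continuity requires the same specific discharge q through every layer.
Σ(b_i/K_i) = 6.81/9.08e-06 + 11.7/0.731 = 7.500e+05 d.
q = Δh / Σ(b_i/K_i) = 10.9 / 7.500e+05 = 1.453e-05 m/day.
In each layer the seepage velocity is v_i = q/n_i, so the layer transit time is t_i = b_i·n_i / q:
  layer 1 (clay): t_1 = 6.81 × 0.02 / 1.453e-05 = 9372 d
  layer 2 (fine sand): t_2 = 11.7 × 0.25 / 1.453e-05 = 2.013e+05 d
Total t = Σ t_i = 2.106e+05 days = 576.7 years.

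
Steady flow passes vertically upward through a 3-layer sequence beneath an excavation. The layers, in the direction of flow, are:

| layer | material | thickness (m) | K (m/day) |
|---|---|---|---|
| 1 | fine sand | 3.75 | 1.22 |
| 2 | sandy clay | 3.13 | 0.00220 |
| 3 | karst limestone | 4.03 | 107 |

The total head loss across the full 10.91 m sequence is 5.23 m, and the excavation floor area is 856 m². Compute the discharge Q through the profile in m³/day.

3.14

Flow is perpendicular to layering, so the layers act in series and the equivalent K is the thickness-weighted harmonic mean.
Total thickness L = 3.75 + 3.13 + 4.03 = 10.91 m.
Σ(b_i/K_i) = 3.75/1.22 + 3.13/0.00220 + 4.03/107 = 1426 d.
K_eq = L / Σ(b_i/K_i) = 10.91 / 1426 = 0.007652 m/day.
Q = K_eq · A · (Δh/L) = 0.007652 × 856 × (5.23/10.91) = 3.140 m³/day.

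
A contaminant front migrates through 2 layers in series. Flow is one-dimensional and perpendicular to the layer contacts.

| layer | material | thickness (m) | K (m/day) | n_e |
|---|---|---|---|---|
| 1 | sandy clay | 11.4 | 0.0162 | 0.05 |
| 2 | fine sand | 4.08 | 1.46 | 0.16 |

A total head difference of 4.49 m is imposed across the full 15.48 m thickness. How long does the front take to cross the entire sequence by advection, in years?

With flow normal to the layers, continuity requires the same specific discharge q through every layer.
Σ(b_i/K_i) = 11.4/0.0162 + 4.08/1.46 = 706.5 d.
q = Δh / Σ(b_i/K_i) = 4.49 / 706.5 = 0.006355 m/day.
In each layer the seepage velocity is v_i = q/n_i, so the layer transit time is t_i = b_i·n_i / q:
  layer 1 (sandy clay): t_1 = 11.4 × 0.05 / 0.006355 = 89.69 d
  layer 2 (fine sand): t_2 = 4.08 × 0.16 / 0.006355 = 102.7 d
Total t = Σ t_i = 192.4 days = 0.5268 years.

0.527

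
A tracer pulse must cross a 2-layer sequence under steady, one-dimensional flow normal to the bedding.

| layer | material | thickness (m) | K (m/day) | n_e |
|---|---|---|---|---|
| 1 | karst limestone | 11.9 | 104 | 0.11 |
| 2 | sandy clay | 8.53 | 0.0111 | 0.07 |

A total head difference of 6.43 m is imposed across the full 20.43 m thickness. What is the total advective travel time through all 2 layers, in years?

0.624

With flow normal to the layers, continuity requires the same specific discharge q through every layer.
Σ(b_i/K_i) = 11.9/104 + 8.53/0.0111 = 768.6 d.
q = Δh / Σ(b_i/K_i) = 6.43 / 768.6 = 0.008366 m/day.
In each layer the seepage velocity is v_i = q/n_i, so the layer transit time is t_i = b_i·n_i / q:
  layer 1 (karst limestone): t_1 = 11.9 × 0.11 / 0.008366 = 156.5 d
  layer 2 (sandy clay): t_2 = 8.53 × 0.07 / 0.008366 = 71.37 d
Total t = Σ t_i = 227.8 days = 0.6238 years.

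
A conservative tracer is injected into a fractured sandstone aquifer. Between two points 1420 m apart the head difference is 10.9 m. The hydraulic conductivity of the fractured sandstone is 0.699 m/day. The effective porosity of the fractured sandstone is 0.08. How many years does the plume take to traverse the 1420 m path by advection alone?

58.0

Hydraulic gradient i = Δh / L = 10.9 / 1420 = 0.007676.
Darcy flux q = K · i = 0.6990 × 0.007676 = 0.005366 m/day.
Seepage velocity v = q / n_e = 0.005366 / 0.08 = 0.06707 m/day.
Travel time t = L / v = 1420 / 0.06707 = 21172 days = 57.97 years.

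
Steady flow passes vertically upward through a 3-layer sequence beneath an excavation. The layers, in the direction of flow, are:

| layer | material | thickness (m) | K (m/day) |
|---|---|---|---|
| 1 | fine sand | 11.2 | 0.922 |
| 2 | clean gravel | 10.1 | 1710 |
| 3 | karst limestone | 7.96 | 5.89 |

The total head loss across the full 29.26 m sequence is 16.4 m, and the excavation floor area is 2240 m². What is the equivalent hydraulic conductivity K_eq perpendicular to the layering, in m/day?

2.17

Flow is perpendicular to layering, so the layers act in series and the equivalent K is the thickness-weighted harmonic mean.
Total thickness L = 11.2 + 10.1 + 7.96 = 29.26 m.
Σ(b_i/K_i) = 11.2/0.922 + 10.1/1710 + 7.96/5.89 = 13.50 d.
K_eq = L / Σ(b_i/K_i) = 29.26 / 13.50 = 2.167 m/day.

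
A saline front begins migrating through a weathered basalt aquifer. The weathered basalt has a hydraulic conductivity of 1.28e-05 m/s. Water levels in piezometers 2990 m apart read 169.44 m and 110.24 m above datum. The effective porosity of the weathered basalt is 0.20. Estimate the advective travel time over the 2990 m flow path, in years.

74.8

Convert K: 1.28e-05 m/s × 86400 = 1.106 m/day.
Hydraulic gradient i = (169.44 − 110.24) / 2990 = 59.2 / 2990 = 0.01980.
Darcy flux q = K · i = 1.106 × 0.01980 = 0.02190 m/day.
Seepage velocity v = q / n_e = 0.02190 / 0.20 = 0.1095 m/day.
Travel time t = L / v = 2990 / 0.1095 = 27310 days = 74.77 years.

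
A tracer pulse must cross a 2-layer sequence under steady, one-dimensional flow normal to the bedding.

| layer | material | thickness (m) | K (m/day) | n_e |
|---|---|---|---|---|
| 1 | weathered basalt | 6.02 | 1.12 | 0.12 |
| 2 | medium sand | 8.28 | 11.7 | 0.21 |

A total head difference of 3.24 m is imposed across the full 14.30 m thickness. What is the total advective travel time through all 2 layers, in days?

With flow normal to the layers, continuity requires the same specific discharge q through every layer.
Σ(b_i/K_i) = 6.02/1.12 + 8.28/11.7 = 6.083 d.
q = Δh / Σ(b_i/K_i) = 3.24 / 6.083 = 0.5327 m/day.
In each layer the seepage velocity is v_i = q/n_i, so the layer transit time is t_i = b_i·n_i / q:
  layer 1 (weathered basalt): t_1 = 6.02 × 0.12 / 0.5327 = 1.356 d
  layer 2 (medium sand): t_2 = 8.28 × 0.21 / 0.5327 = 3.264 d
Total t = Σ t_i = 4.621 days.

4.62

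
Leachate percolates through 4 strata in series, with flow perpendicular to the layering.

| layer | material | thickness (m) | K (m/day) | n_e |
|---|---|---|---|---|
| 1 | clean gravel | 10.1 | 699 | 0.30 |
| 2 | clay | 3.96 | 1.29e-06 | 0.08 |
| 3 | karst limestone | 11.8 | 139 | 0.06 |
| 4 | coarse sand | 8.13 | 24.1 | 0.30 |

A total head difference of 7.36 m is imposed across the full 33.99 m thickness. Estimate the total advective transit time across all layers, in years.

With flow normal to the layers, continuity requires the same specific discharge q through every layer.
Σ(b_i/K_i) = 10.1/699 + 3.96/1.29e-06 + 11.8/139 + 8.13/24.1 = 3.070e+06 d.
q = Δh / Σ(b_i/K_i) = 7.36 / 3.070e+06 = 2.398e-06 m/day.
In each layer the seepage velocity is v_i = q/n_i, so the layer transit time is t_i = b_i·n_i / q:
  layer 1 (clean gravel): t_1 = 10.1 × 0.30 / 2.398e-06 = 1.264e+06 d
  layer 2 (clay): t_2 = 3.96 × 0.08 / 2.398e-06 = 1.321e+05 d
  layer 3 (karst limestone): t_3 = 11.8 × 0.06 / 2.398e-06 = 2.953e+05 d
  layer 4 (coarse sand): t_4 = 8.13 × 0.30 / 2.398e-06 = 1.017e+06 d
Total t = Σ t_i = 2.708e+06 days = 7415 years.

7420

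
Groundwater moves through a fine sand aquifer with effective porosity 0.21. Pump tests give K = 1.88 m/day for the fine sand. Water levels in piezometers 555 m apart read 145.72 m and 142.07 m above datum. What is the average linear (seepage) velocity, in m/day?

0.0589

Hydraulic gradient i = (145.72 − 142.07) / 555 = 3.65 / 555 = 0.006577.
Darcy flux q = K · i = 1.880 × 0.006577 = 0.01236 m/day.
Seepage velocity v = q / n_e = 0.01236 / 0.21 = 0.05888 m/day.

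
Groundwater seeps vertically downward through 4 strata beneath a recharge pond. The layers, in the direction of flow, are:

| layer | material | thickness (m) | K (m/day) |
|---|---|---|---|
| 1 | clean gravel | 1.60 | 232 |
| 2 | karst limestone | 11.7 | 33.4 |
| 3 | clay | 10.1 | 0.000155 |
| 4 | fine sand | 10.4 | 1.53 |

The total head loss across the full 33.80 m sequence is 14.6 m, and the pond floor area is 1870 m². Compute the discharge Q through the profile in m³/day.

0.419

Flow is perpendicular to layering, so the layers act in series and the equivalent K is the thickness-weighted harmonic mean.
Total thickness L = 1.60 + 11.7 + 10.1 + 10.4 = 33.80 m.
Σ(b_i/K_i) = 1.60/232 + 11.7/33.4 + 10.1/0.000155 + 10.4/1.53 = 65168 d.
K_eq = L / Σ(b_i/K_i) = 33.80 / 65168 = 0.0005187 m/day.
Q = K_eq · A · (Δh/L) = 0.0005187 × 1870 × (14.6/33.80) = 0.4189 m³/day.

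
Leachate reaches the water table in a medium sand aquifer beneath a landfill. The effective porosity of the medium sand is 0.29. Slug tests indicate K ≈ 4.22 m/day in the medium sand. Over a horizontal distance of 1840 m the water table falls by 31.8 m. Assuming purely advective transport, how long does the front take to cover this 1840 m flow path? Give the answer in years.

20.0

Hydraulic gradient i = Δh / L = 31.8 / 1840 = 0.01728.
Darcy flux q = K · i = 4.220 × 0.01728 = 0.07293 m/day.
Seepage velocity v = q / n_e = 0.07293 / 0.29 = 0.2515 m/day.
Travel time t = L / v = 1840 / 0.2515 = 7316 days = 20.03 years.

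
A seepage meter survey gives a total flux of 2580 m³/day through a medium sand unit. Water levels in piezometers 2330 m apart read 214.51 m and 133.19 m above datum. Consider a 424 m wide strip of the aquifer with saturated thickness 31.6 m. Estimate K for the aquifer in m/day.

Cross-sectional area A = 424 × 31.6 = 13398 m².
Hydraulic gradient i = (214.51 − 133.19) / 2330 = 81.32 / 2330 = 0.03490.
From Q = K·A·i, K = Q / (A·i) = 2580 / (13398 × 0.03490) = 5.517 m/day.

5.52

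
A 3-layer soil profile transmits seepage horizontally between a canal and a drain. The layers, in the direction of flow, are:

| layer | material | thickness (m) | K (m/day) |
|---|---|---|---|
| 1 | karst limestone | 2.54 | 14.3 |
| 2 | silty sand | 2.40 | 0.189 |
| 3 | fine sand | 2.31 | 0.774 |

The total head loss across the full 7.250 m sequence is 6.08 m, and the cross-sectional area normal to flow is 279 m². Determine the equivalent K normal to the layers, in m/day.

0.457

Flow is perpendicular to layering, so the layers act in series and the equivalent K is the thickness-weighted harmonic mean.
Total thickness L = 2.54 + 2.40 + 2.31 = 7.250 m.
Σ(b_i/K_i) = 2.54/14.3 + 2.40/0.189 + 2.31/0.774 = 15.86 d.
K_eq = L / Σ(b_i/K_i) = 7.250 / 15.86 = 0.4571 m/day.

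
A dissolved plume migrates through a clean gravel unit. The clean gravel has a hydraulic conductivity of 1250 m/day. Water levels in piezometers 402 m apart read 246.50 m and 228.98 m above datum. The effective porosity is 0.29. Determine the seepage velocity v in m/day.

Hydraulic gradient i = (246.50 − 228.98) / 402 = 17.52 / 402 = 0.04358.
Darcy flux q = K · i = 1250 × 0.04358 = 54.48 m/day.
Seepage velocity v = q / n_e = 54.48 / 0.29 = 187.9 m/day.

188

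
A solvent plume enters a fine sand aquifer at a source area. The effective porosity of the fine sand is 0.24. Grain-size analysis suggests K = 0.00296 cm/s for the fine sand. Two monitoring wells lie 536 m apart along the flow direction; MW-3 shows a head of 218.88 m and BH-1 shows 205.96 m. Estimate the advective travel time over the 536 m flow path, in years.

5.71

Convert K: 0.00296 cm/s × 864 = 2.557 m/day.
Hydraulic gradient i = (218.88 − 205.96) / 536 = 12.92 / 536 = 0.02410.
Darcy flux q = K · i = 2.557 × 0.02410 = 0.06165 m/day.
Seepage velocity v = q / n_e = 0.06165 / 0.24 = 0.2569 m/day.
Travel time t = L / v = 536 / 0.2569 = 2087 days = 5.713 years.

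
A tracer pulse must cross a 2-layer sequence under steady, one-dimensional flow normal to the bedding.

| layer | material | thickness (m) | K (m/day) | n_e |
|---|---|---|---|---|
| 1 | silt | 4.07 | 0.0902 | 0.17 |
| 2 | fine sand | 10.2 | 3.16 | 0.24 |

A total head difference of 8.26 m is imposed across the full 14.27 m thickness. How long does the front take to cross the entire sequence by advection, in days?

With flow normal to the layers, continuity requires the same specific discharge q through every layer.
Σ(b_i/K_i) = 4.07/0.0902 + 10.2/3.16 = 48.35 d.
q = Δh / Σ(b_i/K_i) = 8.26 / 48.35 = 0.1708 m/day.
In each layer the seepage velocity is v_i = q/n_i, so the layer transit time is t_i = b_i·n_i / q:
  layer 1 (silt): t_1 = 4.07 × 0.17 / 0.1708 = 4.050 d
  layer 2 (fine sand): t_2 = 10.2 × 0.24 / 0.1708 = 14.33 d
Total t = Σ t_i = 18.38 days.

18.4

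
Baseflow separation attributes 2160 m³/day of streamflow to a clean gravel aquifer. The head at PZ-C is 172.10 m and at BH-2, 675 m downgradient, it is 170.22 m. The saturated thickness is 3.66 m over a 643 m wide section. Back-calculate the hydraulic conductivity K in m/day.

330

Cross-sectional area A = 643 × 3.66 = 2353 m².
Hydraulic gradient i = (172.10 − 170.22) / 675 = 1.88 / 675 = 0.002785.
From Q = K·A·i, K = Q / (A·i) = 2160 / (2353 × 0.002785) = 329.5 m/day.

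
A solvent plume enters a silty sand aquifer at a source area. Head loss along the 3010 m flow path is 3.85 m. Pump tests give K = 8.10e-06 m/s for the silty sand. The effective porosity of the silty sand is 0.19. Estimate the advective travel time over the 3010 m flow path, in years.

1750

Convert K: 8.10e-06 m/s × 86400 = 0.6998 m/day.
Hydraulic gradient i = Δh / L = 3.85 / 3010 = 0.001279.
Darcy flux q = K · i = 0.6998 × 0.001279 = 0.0008951 m/day.
Seepage velocity v = q / n_e = 0.0008951 / 0.19 = 0.004711 m/day.
Travel time t = L / v = 3010 / 0.004711 = 6.389e+05 days = 1749 years.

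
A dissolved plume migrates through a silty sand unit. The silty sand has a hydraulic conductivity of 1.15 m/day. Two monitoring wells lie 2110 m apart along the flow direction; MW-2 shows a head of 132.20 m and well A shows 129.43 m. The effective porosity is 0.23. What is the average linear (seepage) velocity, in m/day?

0.00656

Hydraulic gradient i = (132.20 − 129.43) / 2110 = 2.77 / 2110 = 0.001313.
Darcy flux q = K · i = 1.150 × 0.001313 = 0.001510 m/day.
Seepage velocity v = q / n_e = 0.001510 / 0.23 = 0.006564 m/day.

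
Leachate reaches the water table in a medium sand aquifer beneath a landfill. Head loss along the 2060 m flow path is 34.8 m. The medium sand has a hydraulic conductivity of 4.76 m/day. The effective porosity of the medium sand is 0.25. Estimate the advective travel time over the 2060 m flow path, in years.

Hydraulic gradient i = Δh / L = 34.8 / 2060 = 0.01689.
Darcy flux q = K · i = 4.760 × 0.01689 = 0.08041 m/day.
Seepage velocity v = q / n_e = 0.08041 / 0.25 = 0.3216 m/day.
Travel time t = L / v = 2060 / 0.3216 = 6405 days = 17.53 years.

17.5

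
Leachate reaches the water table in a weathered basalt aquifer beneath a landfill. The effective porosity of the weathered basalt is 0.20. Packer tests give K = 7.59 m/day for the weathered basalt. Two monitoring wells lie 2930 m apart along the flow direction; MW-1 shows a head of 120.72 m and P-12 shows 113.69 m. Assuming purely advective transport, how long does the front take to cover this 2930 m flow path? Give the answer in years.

Hydraulic gradient i = (120.72 − 113.69) / 2930 = 7.03 / 2930 = 0.002399.
Darcy flux q = K · i = 7.590 × 0.002399 = 0.01821 m/day.
Seepage velocity v = q / n_e = 0.01821 / 0.20 = 0.09105 m/day.
Travel time t = L / v = 2930 / 0.09105 = 32179 days = 88.10 years.

88.1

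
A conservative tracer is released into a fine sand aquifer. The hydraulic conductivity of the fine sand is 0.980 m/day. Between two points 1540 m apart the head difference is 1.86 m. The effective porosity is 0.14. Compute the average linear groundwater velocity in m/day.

Hydraulic gradient i = Δh / L = 1.86 / 1540 = 0.001208.
Darcy flux q = K · i = 0.9800 × 0.001208 = 0.001184 m/day.
Seepage velocity v = q / n_e = 0.001184 / 0.14 = 0.008455 m/day.

0.00845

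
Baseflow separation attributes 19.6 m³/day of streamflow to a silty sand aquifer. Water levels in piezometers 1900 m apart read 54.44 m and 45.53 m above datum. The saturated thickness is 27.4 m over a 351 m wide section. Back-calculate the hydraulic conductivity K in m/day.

0.435

Cross-sectional area A = 351 × 27.4 = 9617 m².
Hydraulic gradient i = (54.44 − 45.53) / 1900 = 8.91 / 1900 = 0.004689.
From Q = K·A·i, K = Q / (A·i) = 19.6 / (9617 × 0.004689) = 0.4346 m/day.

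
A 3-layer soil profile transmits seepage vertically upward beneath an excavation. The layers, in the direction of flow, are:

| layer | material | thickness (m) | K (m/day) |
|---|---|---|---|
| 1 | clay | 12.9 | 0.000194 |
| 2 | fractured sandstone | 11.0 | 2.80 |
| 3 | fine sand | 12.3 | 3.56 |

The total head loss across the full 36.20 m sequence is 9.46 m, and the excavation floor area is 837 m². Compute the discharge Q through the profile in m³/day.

0.119

Flow is perpendicular to layering, so the layers act in series and the equivalent K is the thickness-weighted harmonic mean.
Total thickness L = 12.9 + 11.0 + 12.3 = 36.20 m.
Σ(b_i/K_i) = 12.9/0.000194 + 11.0/2.80 + 12.3/3.56 = 66502 d.
K_eq = L / Σ(b_i/K_i) = 36.20 / 66502 = 0.0005443 m/day.
Q = K_eq · A · (Δh/L) = 0.0005443 × 837 × (9.46/36.20) = 0.1191 m³/day.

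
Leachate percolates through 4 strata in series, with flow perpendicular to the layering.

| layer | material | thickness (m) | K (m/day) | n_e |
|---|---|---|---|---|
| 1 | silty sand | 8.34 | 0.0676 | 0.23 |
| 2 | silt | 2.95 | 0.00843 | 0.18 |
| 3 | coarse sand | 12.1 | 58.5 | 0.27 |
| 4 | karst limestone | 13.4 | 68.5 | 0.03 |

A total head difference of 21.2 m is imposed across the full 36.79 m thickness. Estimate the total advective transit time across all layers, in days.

With flow normal to the layers, continuity requires the same specific discharge q through every layer.
Σ(b_i/K_i) = 8.34/0.0676 + 2.95/0.00843 + 12.1/58.5 + 13.4/68.5 = 473.7 d.
q = Δh / Σ(b_i/K_i) = 21.2 / 473.7 = 0.04475 m/day.
In each layer the seepage velocity is v_i = q/n_i, so the layer transit time is t_i = b_i·n_i / q:
  layer 1 (silty sand): t_1 = 8.34 × 0.23 / 0.04475 = 42.86 d
  layer 2 (silt): t_2 = 2.95 × 0.18 / 0.04475 = 11.87 d
  layer 3 (coarse sand): t_3 = 12.1 × 0.27 / 0.04475 = 73.00 d
  layer 4 (karst limestone): t_4 = 13.4 × 0.03 / 0.04475 = 8.983 d
Total t = Σ t_i = 136.7 days.

137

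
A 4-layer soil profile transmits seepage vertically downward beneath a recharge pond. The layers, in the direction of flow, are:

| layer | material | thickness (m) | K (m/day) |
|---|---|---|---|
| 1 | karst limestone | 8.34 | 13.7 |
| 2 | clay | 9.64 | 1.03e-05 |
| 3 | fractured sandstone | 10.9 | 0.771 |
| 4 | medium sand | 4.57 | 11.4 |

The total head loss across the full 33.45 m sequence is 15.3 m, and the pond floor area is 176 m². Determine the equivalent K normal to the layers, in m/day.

3.57e-05

Flow is perpendicular to layering, so the layers act in series and the equivalent K is the thickness-weighted harmonic mean.
Total thickness L = 8.34 + 9.64 + 10.9 + 4.57 = 33.45 m.
Σ(b_i/K_i) = 8.34/13.7 + 9.64/1.03e-05 + 10.9/0.771 + 4.57/11.4 = 9.359e+05 d.
K_eq = L / Σ(b_i/K_i) = 33.45 / 9.359e+05 = 3.574e-05 m/day.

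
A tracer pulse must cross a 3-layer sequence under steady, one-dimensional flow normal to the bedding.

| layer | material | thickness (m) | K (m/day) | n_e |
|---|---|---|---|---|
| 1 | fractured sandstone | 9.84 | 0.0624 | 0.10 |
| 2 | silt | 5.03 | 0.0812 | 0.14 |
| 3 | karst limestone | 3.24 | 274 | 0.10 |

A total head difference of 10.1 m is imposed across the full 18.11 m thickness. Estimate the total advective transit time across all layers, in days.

With flow normal to the layers, continuity requires the same specific discharge q through every layer.
Σ(b_i/K_i) = 9.84/0.0624 + 5.03/0.0812 + 3.24/274 = 219.6 d.
q = Δh / Σ(b_i/K_i) = 10.1 / 219.6 = 0.04598 m/day.
In each layer the seepage velocity is v_i = q/n_i, so the layer transit time is t_i = b_i·n_i / q:
  layer 1 (fractured sandstone): t_1 = 9.84 × 0.10 / 0.04598 = 21.40 d
  layer 2 (silt): t_2 = 5.03 × 0.14 / 0.04598 = 15.31 d
  layer 3 (karst limestone): t_3 = 3.24 × 0.10 / 0.04598 = 7.046 d
Total t = Σ t_i = 43.76 days.

43.8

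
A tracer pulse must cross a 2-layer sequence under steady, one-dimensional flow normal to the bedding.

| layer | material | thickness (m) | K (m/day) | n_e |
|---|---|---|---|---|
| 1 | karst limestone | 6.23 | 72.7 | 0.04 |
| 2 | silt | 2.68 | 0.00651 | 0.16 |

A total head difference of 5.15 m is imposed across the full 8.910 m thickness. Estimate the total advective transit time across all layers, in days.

With flow normal to the layers, continuity requires the same specific discharge q through every layer.
Σ(b_i/K_i) = 6.23/72.7 + 2.68/0.00651 = 411.8 d.
q = Δh / Σ(b_i/K_i) = 5.15 / 411.8 = 0.01251 m/day.
In each layer the seepage velocity is v_i = q/n_i, so the layer transit time is t_i = b_i·n_i / q:
  layer 1 (karst limestone): t_1 = 6.23 × 0.04 / 0.01251 = 19.92 d
  layer 2 (silt): t_2 = 2.68 × 0.16 / 0.01251 = 34.28 d
Total t = Σ t_i = 54.21 days.

54.2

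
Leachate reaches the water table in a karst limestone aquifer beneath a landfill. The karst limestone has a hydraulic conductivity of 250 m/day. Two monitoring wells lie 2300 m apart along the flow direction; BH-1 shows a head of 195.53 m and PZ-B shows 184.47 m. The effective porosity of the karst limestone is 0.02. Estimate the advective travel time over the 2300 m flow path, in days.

38.3

Hydraulic gradient i = (195.53 − 184.47) / 2300 = 11.06 / 2300 = 0.004809.
Darcy flux q = K · i = 250.0 × 0.004809 = 1.202 m/day.
Seepage velocity v = q / n_e = 1.202 / 0.02 = 60.11 m/day.
Travel time t = L / v = 2300 / 60.11 = 38.26 days.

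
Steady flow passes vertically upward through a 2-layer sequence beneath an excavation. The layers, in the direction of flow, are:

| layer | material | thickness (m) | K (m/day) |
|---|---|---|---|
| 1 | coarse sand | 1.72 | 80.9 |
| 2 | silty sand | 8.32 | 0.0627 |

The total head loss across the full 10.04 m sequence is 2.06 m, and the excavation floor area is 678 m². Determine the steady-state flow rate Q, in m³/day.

Flow is perpendicular to layering, so the layers act in series and the equivalent K is the thickness-weighted harmonic mean.
Total thickness L = 1.72 + 8.32 = 10.04 m.
Σ(b_i/K_i) = 1.72/80.9 + 8.32/0.0627 = 132.7 d.
K_eq = L / Σ(b_i/K_i) = 10.04 / 132.7 = 0.07565 m/day.
Q = K_eq · A · (Δh/L) = 0.07565 × 678 × (2.06/10.04) = 10.52 m³/day.

10.5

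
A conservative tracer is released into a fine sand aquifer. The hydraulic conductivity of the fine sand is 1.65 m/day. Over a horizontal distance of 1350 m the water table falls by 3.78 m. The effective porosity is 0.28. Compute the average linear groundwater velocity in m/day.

Hydraulic gradient i = Δh / L = 3.78 / 1350 = 0.002800.
Darcy flux q = K · i = 1.650 × 0.002800 = 0.004620 m/day.
Seepage velocity v = q / n_e = 0.004620 / 0.28 = 0.01650 m/day.

0.0165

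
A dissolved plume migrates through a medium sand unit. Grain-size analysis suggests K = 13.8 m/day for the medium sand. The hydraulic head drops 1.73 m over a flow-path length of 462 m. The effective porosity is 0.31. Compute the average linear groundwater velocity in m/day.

Hydraulic gradient i = Δh / L = 1.73 / 462 = 0.003745.
Darcy flux q = K · i = 13.80 × 0.003745 = 0.05168 m/day.
Seepage velocity v = q / n_e = 0.05168 / 0.31 = 0.1667 m/day.

0.167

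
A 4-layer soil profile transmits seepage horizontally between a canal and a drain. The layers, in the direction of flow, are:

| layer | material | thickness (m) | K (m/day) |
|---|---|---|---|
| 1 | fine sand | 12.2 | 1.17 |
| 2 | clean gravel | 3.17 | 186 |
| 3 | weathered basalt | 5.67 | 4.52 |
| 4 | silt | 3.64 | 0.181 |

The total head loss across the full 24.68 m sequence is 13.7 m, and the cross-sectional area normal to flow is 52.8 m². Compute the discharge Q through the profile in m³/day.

22.7

Flow is perpendicular to layering, so the layers act in series and the equivalent K is the thickness-weighted harmonic mean.
Total thickness L = 12.2 + 3.17 + 5.67 + 3.64 = 24.68 m.
Σ(b_i/K_i) = 12.2/1.17 + 3.17/186 + 5.67/4.52 + 3.64/0.181 = 31.81 d.
K_eq = L / Σ(b_i/K_i) = 24.68 / 31.81 = 0.7759 m/day.
Q = K_eq · A · (Δh/L) = 0.7759 × 52.8 × (13.7/24.68) = 22.74 m³/day.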